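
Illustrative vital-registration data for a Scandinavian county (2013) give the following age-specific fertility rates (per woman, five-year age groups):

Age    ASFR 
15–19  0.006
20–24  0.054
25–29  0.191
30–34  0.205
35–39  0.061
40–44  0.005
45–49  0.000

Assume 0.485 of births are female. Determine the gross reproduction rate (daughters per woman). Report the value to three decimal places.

1.266

Proportion female at birth = 0.485.
Sum of ASFRs = 0.006 + 0.054 + 0.191 + 0.205 + 0.061 + 0.005 + 0.000 = 0.522
TFR = 5 × 0.522 = 2.61
GRR = 0.485 × 2.61 = 1.26585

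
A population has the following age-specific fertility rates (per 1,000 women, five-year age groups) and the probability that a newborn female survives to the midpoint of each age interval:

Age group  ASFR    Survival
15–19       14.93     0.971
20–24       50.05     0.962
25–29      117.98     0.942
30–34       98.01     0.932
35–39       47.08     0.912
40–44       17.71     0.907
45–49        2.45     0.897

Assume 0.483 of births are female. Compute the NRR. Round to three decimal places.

0.788

Proportion female at birth = 0.483.
Survival-weighted fertility by age (5·fₓ·Sₓ):
  15–19: 5 × 14.93/1000 × 0.971 = 0.07249
  20–24: 5 × 50.05/1000 × 0.962 = 0.24074
  25–29: 5 × 117.98/1000 × 0.942 = 0.55569
  30–34: 5 × 98.01/1000 × 0.932 = 0.45673
  35–39: 5 × 47.08/1000 × 0.912 = 0.21468
  40–44: 5 × 17.71/1000 × 0.907 = 0.08031
  45–49: 5 × 2.45/1000 × 0.897 = 0.01099
Sum = 1.63163
NRR = 0.483 × 1.63163 = 0.78808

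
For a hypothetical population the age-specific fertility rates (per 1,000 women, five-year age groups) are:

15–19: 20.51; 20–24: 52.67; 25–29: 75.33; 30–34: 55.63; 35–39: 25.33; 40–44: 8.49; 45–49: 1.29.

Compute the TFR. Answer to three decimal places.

1.196

Sum of ASFRs = 20.51 + 52.67 + 75.33 + 55.63 + 25.33 + 8.49 + 1.29 = 239.25
TFR = 5 × 239.25 / 1000 = 1.19625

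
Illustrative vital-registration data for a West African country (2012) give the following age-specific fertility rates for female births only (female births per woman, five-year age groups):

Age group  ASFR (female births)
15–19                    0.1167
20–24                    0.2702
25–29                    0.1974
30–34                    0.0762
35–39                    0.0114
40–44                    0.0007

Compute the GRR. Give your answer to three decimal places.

3.363

Sum of female ASFRs = 0.1167 + 0.2702 + 0.1974 + 0.0762 + 0.0114 + 0.0007 = 0.6726
GRR = 5 × 0.6726 = 3.363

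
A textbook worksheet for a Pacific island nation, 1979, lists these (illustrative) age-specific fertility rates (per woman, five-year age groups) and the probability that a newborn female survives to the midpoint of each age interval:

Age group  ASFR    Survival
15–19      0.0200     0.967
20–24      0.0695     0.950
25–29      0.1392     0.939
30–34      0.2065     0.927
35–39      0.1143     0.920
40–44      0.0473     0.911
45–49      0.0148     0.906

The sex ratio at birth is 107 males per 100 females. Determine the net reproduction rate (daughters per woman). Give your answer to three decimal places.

Proportion female at birth = 100 / (100 + 107) = 0.48309.
Each age group contributes 5 × ASFR × survival:
  15–19: 5 × 0.0200 × 0.967 = 0.09670
  20–24: 5 × 0.0695 × 0.950 = 0.33013
  25–29: 5 × 0.1392 × 0.939 = 0.65354
  30–34: 5 × 0.2065 × 0.927 = 0.95713
  35–39: 5 × 0.1143 × 0.920 = 0.52578
  40–44: 5 × 0.0473 × 0.911 = 0.21545
  45–49: 5 × 0.0148 × 0.906 = 0.06704
Sum = 2.84577
NRR = 0.48309 × 2.84577 = 1.37476

1.375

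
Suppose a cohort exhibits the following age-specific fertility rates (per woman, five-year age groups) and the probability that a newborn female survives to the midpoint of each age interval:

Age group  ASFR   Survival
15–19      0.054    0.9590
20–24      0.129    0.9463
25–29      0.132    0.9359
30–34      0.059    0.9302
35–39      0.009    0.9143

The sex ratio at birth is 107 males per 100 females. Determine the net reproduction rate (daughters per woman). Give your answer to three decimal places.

0.871

Proportion female at birth = 100 / (100 + 107) = 0.48309.
Survival-weighted fertility by age (5·fₓ·Sₓ):
  15–19: 5 × 0.054 × 0.9590 = 0.25893
  20–24: 5 × 0.129 × 0.9463 = 0.61036
  25–29: 5 × 0.132 × 0.9359 = 0.61769
  30–34: 5 × 0.059 × 0.9302 = 0.27441
  35–39: 5 × 0.009 × 0.9143 = 0.04114
Sum = 1.80253
NRR = 0.48309 × 1.80253 = 0.87078
NRR < 1, so the cohort does not fully replace itself.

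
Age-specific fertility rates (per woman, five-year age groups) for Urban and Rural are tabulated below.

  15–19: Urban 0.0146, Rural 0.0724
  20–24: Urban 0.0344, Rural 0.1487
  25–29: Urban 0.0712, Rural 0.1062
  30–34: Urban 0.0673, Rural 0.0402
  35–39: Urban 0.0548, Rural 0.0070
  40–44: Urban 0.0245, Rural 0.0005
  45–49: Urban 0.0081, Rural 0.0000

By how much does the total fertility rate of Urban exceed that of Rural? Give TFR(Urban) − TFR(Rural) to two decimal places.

-0.50

Urban:
  Sum of ASFRs = 0.0146 + 0.0344 + 0.0712 + 0.0673 + 0.0548 + 0.0245 + 0.0081 = 0.2749
  TFR = 5 × 0.2749 = 1.3745
Rural:
  Sum of ASFRs = 0.0724 + 0.1487 + 0.1062 + 0.0402 + 0.0070 + 0.0005 + 0.0000 = 0.3750
  TFR = 5 × 0.3750 = 1.875
Difference = 1.3745 − 1.875 = -0.5005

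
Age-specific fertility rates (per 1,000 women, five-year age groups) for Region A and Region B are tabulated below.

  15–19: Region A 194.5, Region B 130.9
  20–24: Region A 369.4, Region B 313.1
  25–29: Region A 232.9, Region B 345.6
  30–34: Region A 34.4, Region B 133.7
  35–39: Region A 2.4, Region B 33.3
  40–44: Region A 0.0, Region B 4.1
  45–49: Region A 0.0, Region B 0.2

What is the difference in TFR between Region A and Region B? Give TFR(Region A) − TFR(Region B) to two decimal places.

-0.64

Region A:
  Sum of ASFRs = 194.5 + 369.4 + 232.9 + 34.4 + 2.4 + 0.0 + 0.0 = 833.6
  TFR = 5 × 833.6 / 1000 = 4.168
Region B:
  Sum of ASFRs = 130.9 + 313.1 + 345.6 + 133.7 + 33.3 + 4.1 + 0.2 = 960.9
  TFR = 5 × 960.9 / 1000 = 4.8045
Difference = 4.168 − 4.8045 = -0.6365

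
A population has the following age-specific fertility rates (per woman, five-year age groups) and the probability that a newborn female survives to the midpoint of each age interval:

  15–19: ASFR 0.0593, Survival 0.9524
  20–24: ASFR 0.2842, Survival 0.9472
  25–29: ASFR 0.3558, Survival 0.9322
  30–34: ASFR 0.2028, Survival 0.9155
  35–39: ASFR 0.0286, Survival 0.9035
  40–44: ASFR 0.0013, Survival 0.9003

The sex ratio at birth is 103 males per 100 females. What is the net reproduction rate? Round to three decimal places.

Proportion female at birth = 100 / (100 + 103) = 0.49261.
Weighting each age-specific rate by interval width and survival:
  15–19: 5 × 0.0593 × 0.9524 = 0.28239
  20–24: 5 × 0.2842 × 0.9472 = 1.34597
  25–29: 5 × 0.3558 × 0.9322 = 1.65838
  30–34: 5 × 0.2028 × 0.9155 = 0.92832
  35–39: 5 × 0.0286 × 0.9035 = 0.12920
  40–44: 5 × 0.0013 × 0.9003 = 0.00585
Sum = 4.35011
NRR = 0.49261 × 4.35011 = 2.14291
With NRR above 1 the population is above replacement fertility.

2.143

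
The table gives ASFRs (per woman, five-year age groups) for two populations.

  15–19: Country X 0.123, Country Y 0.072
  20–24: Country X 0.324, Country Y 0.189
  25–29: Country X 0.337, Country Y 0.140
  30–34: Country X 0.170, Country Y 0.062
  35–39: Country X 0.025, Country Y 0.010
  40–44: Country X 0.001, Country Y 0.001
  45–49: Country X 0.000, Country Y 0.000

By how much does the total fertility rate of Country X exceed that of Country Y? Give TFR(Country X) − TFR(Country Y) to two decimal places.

2.53

Country X:
  Sum of ASFRs = 0.123 + 0.324 + 0.337 + 0.170 + 0.025 + 0.001 + 0.000 = 0.980
  TFR = 5 × 0.980 = 4.9
Country Y:
  Sum of ASFRs = 0.072 + 0.189 + 0.140 + 0.062 + 0.010 + 0.001 + 0.000 = 0.474
  TFR = 5 × 0.474 = 2.37
Difference = 4.9 − 2.37 = 2.53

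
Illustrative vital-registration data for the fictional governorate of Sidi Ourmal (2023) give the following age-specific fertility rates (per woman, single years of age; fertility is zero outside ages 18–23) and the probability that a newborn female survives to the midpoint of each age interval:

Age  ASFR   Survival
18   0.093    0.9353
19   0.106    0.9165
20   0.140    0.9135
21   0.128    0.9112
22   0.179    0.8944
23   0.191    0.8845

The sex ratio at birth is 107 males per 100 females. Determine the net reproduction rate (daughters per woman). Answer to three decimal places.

Proportion female at birth = 100 / (100 + 107) = 0.48309.
Per-age-group product (1 × ASFR × survival probability):
  18: 1 × 0.093 × 0.9353 = 0.08698
  19: 1 × 0.106 × 0.9165 = 0.09715
  20: 1 × 0.140 × 0.9135 = 0.12789
  21: 1 × 0.128 × 0.9112 = 0.11663
  22: 1 × 0.179 × 0.8944 = 0.16010
  23: 1 × 0.191 × 0.8845 = 0.16894
Sum = 0.75769
NRR = 0.48309 × 0.75769 = 0.36603

0.366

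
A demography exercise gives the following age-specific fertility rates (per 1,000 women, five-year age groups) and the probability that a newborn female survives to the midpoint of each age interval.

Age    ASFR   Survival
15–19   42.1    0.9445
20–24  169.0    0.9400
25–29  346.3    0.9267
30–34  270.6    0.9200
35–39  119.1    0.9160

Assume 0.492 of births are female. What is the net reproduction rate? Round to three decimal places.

2.159

Proportion female at birth = 0.492.
Each age group contributes 5 × ASFR × survival:
  15–19: 5 × 42.1/1000 × 0.9445 = 0.19882
  20–24: 5 × 169.0/1000 × 0.9400 = 0.79430
  25–29: 5 × 346.3/1000 × 0.9267 = 1.60458
  30–34: 5 × 270.6/1000 × 0.9200 = 1.24476
  35–39: 5 × 119.1/1000 × 0.9160 = 0.54548
Sum = 4.38794
NRR = 0.492 × 4.38794 = 2.15887
An NRR exceeding 1 indicates intrinsic growth under these rates.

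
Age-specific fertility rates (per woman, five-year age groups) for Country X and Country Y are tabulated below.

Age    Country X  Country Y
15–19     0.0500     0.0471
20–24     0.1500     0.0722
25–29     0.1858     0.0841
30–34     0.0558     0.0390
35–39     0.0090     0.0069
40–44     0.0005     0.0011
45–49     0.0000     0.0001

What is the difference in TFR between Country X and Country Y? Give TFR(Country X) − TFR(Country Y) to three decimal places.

Country X:
  Sum of ASFRs = 0.0500 + 0.1500 + 0.1858 + 0.0558 + 0.0090 + 0.0005 + 0.0000 = 0.4511
  TFR = 5 × 0.4511 = 2.2555
Country Y:
  Sum of ASFRs = 0.0471 + 0.0722 + 0.0841 + 0.0390 + 0.0069 + 0.0011 + 0.0001 = 0.2505
  TFR = 5 × 0.2505 = 1.2525
Difference = 2.2555 − 1.2525 = 1.003

1.003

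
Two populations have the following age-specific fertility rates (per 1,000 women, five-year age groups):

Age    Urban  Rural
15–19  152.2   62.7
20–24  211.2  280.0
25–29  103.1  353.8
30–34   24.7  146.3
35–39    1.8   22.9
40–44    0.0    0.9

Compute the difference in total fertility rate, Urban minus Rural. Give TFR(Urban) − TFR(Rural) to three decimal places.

Urban:
  Sum of ASFRs = 152.2 + 211.2 + 103.1 + 24.7 + 1.8 + 0.0 = 493.0
  TFR = 5 × 493.0 / 1000 = 2.465
Rural:
  Sum of ASFRs = 62.7 + 280.0 + 353.8 + 146.3 + 22.9 + 0.9 = 866.6
  TFR = 5 × 866.6 / 1000 = 4.333
Difference = 2.465 − 4.333 = -1.868

-1.868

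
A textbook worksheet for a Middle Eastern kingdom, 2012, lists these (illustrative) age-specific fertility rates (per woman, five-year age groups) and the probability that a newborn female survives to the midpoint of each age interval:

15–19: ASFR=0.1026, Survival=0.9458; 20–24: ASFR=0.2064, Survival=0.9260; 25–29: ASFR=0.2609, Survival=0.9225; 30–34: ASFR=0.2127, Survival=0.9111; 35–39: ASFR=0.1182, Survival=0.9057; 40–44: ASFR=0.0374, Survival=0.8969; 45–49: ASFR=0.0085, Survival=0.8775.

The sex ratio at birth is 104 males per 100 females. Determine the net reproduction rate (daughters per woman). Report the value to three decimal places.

2.134

Proportion female at birth = 100 / (100 + 104) = 0.49020.
Each age group contributes 5 × ASFR × survival:
  15–19: 5 × 0.1026 × 0.9458 = 0.48520
  20–24: 5 × 0.2064 × 0.9260 = 0.95563
  25–29: 5 × 0.2609 × 0.9225 = 1.20340
  30–34: 5 × 0.2127 × 0.9111 = 0.96895
  35–39: 5 × 0.1182 × 0.9057 = 0.53527
  40–44: 5 × 0.0374 × 0.8969 = 0.16772
  45–49: 5 × 0.0085 × 0.8775 = 0.03729
Sum = 4.35346
NRR = 0.49020 × 4.35346 = 2.13407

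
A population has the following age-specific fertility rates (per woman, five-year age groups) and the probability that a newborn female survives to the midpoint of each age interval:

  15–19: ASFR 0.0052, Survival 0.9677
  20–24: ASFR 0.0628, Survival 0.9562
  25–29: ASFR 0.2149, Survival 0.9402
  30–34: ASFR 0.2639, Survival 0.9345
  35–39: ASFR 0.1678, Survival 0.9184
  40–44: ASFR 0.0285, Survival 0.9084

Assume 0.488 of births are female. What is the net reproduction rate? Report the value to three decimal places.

1.693

Proportion female at birth = 0.488.
Survival-weighted fertility by age (5·fₓ·Sₓ):
  15–19: 5 × 0.0052 × 0.9677 = 0.02516
  20–24: 5 × 0.0628 × 0.9562 = 0.30025
  25–29: 5 × 0.2149 × 0.9402 = 1.01024
  30–34: 5 × 0.2639 × 0.9345 = 1.23307
  35–39: 5 × 0.1678 × 0.9184 = 0.77054
  40–44: 5 × 0.0285 × 0.9084 = 0.12945
Sum = 3.46871
NRR = 0.488 × 3.46871 = 1.69273
With NRR above 1 the population is above replacement fertility.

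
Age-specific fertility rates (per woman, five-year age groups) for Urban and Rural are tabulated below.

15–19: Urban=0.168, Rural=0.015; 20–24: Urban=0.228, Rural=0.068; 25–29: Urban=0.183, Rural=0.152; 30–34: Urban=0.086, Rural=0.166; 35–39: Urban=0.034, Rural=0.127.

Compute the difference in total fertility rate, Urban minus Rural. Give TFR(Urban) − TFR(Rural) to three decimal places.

0.855

Urban:
  Sum of ASFRs = 0.168 + 0.228 + 0.183 + 0.086 + 0.034 = 0.699
  TFR = 5 × 0.699 = 3.495
Rural:
  Sum of ASFRs = 0.015 + 0.068 + 0.152 + 0.166 + 0.127 = 0.528
  TFR = 5 × 0.528 = 2.64
Difference = 3.495 − 2.64 = 0.855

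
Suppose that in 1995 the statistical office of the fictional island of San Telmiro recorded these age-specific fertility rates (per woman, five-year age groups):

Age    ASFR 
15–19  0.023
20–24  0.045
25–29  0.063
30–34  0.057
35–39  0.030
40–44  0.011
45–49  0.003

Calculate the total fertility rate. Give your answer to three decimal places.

1.160

Sum of ASFRs = 0.023 + 0.045 + 0.063 + 0.057 + 0.030 + 0.011 + 0.003 = 0.232
TFR = 5 × 0.232 = 1.16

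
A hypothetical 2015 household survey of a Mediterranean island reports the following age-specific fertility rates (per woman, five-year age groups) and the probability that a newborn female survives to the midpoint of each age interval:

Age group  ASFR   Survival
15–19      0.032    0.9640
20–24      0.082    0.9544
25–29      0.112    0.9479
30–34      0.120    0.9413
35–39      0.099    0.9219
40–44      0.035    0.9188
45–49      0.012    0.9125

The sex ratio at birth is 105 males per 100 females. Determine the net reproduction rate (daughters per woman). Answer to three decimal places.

1.128

Proportion female at birth = 100 / (100 + 105) = 0.48780.
Survival-weighted fertility by age (5·fₓ·Sₓ):
  15–19: 5 × 0.032 × 0.9640 = 0.15424
  20–24: 5 × 0.082 × 0.9544 = 0.39130
  25–29: 5 × 0.112 × 0.9479 = 0.53082
  30–34: 5 × 0.120 × 0.9413 = 0.56478
  35–39: 5 × 0.099 × 0.9219 = 0.45634
  40–44: 5 × 0.035 × 0.9188 = 0.16079
  45–49: 5 × 0.012 × 0.9125 = 0.05475
Sum = 2.31302
NRR = 0.48780 × 2.31302 = 1.12829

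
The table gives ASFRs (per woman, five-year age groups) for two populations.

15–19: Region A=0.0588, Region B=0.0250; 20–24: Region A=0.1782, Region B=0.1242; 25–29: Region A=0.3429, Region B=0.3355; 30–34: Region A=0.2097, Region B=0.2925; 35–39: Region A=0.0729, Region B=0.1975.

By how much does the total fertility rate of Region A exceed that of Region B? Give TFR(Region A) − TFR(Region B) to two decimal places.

Region A:
  Sum of ASFRs = 0.0588 + 0.1782 + 0.3429 + 0.2097 + 0.0729 = 0.8625
  TFR = 5 × 0.8625 = 4.3125
Region B:
  Sum of ASFRs = 0.0250 + 0.1242 + 0.3355 + 0.2925 + 0.1975 = 0.9747
  TFR = 5 × 0.9747 = 4.8735
Difference = 4.3125 − 4.8735 = -0.561

-0.56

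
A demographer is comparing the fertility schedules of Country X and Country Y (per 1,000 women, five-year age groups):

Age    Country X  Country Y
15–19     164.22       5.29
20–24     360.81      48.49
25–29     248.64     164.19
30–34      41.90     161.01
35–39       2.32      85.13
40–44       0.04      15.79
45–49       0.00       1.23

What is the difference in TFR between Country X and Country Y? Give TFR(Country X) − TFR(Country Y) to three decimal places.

Country X:
  Sum of ASFRs = 164.22 + 360.81 + 248.64 + 41.90 + 2.32 + 0.04 + 0.00 = 817.93
  TFR = 5 × 817.93 / 1000 = 4.08965
Country Y:
  Sum of ASFRs = 5.29 + 48.49 + 164.19 + 161.01 + 85.13 + 15.79 + 1.23 = 481.13
  TFR = 5 × 481.13 / 1000 = 2.40565
Difference = 4.08965 − 2.40565 = 1.684

1.684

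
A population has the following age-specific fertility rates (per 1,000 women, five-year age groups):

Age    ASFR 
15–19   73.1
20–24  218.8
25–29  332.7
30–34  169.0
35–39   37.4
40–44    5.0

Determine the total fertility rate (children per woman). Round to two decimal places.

Sum of ASFRs = 73.1 + 218.8 + 332.7 + 169.0 + 37.4 + 5.0 = 836.0
TFR = 5 × 836.0 / 1000 = 4.18

4.18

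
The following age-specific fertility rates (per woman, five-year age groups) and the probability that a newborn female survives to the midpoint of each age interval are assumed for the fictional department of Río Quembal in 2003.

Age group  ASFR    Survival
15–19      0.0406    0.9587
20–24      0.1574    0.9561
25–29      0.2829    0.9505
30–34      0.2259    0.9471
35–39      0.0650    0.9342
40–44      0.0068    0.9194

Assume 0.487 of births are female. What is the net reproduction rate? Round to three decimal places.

1.800

Proportion female at birth = 0.487.
Survival-weighted fertility by age (5·fₓ·Sₓ):
  15–19: 5 × 0.0406 × 0.9587 = 0.19462
  20–24: 5 × 0.1574 × 0.9561 = 0.75245
  25–29: 5 × 0.2829 × 0.9505 = 1.34448
  30–34: 5 × 0.2259 × 0.9471 = 1.06975
  35–39: 5 × 0.0650 × 0.9342 = 0.30362
  40–44: 5 × 0.0068 × 0.9194 = 0.03126
Sum = 3.69618
NRR = 0.487 × 3.69618 = 1.80004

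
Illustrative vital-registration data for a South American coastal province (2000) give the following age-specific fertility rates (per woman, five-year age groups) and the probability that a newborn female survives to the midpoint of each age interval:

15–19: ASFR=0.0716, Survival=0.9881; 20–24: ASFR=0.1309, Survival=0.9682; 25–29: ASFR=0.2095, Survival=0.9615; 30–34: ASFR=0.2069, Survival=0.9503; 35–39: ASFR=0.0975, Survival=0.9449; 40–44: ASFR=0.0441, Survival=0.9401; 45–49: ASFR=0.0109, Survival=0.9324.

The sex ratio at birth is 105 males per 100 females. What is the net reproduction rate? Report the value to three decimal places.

Proportion female at birth = 100 / (100 + 105) = 0.48780.
Weighting each age-specific rate by interval width and survival:
  15–19: 5 × 0.0716 × 0.9881 = 0.35374
  20–24: 5 × 0.1309 × 0.9682 = 0.63369
  25–29: 5 × 0.2095 × 0.9615 = 1.00717
  30–34: 5 × 0.2069 × 0.9503 = 0.98309
  35–39: 5 × 0.0975 × 0.9449 = 0.46064
  40–44: 5 × 0.0441 × 0.9401 = 0.20729
  45–49: 5 × 0.0109 × 0.9324 = 0.05082
Sum = 3.69644
NRR = 0.48780 × 3.69644 = 1.80312
NRR > 1, so each generation more than replaces itself.

1.803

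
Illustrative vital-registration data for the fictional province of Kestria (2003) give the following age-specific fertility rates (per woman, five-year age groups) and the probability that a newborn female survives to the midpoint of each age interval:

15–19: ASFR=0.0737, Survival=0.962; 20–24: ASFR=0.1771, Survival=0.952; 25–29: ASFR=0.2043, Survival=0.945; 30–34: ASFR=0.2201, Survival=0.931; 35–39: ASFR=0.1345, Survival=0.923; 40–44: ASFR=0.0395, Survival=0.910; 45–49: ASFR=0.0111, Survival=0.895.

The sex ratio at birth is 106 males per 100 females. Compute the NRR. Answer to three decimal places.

1.960

Proportion female at birth = 100 / (100 + 106) = 0.48544.
Survival-weighted fertility by age (5·fₓ·Sₓ):
  15–19: 5 × 0.0737 × 0.962 = 0.35450
  20–24: 5 × 0.1771 × 0.952 = 0.84300
  25–29: 5 × 0.2043 × 0.945 = 0.96532
  30–34: 5 × 0.2201 × 0.931 = 1.02457
  35–39: 5 × 0.1345 × 0.923 = 0.62072
  40–44: 5 × 0.0395 × 0.910 = 0.17973
  45–49: 5 × 0.0111 × 0.895 = 0.04967
Sum = 4.03751
NRR = 0.48544 × 4.03751 = 1.95997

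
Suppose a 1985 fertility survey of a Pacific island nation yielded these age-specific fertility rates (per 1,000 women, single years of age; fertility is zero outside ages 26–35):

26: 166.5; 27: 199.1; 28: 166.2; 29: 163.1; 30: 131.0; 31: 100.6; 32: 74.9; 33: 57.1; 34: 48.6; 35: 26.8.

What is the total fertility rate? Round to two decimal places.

1.13

Sum of ASFRs = 166.5 + 199.1 + 166.2 + 163.1 + 131.0 + 100.6 + 74.9 + 57.1 + 48.6 + 26.8 = 1133.9
TFR = 1133.9 / 1000 = 1.1339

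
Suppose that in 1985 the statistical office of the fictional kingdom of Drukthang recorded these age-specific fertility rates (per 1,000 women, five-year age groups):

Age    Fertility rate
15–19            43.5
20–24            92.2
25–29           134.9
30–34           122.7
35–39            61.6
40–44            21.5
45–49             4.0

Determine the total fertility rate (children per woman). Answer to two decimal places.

Sum of ASFRs = 43.5 + 92.2 + 134.9 + 122.7 + 61.6 + 21.5 + 4.0 = 480.4
TFR = 5 × 480.4 / 1000 = 2.402

2.40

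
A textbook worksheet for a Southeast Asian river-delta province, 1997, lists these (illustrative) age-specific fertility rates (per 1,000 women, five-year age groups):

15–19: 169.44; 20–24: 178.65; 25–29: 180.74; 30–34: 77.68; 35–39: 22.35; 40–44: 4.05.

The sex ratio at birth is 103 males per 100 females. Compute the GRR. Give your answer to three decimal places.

Proportion female at birth = 100 / (100 + 103) = 0.49261.
Sum of ASFRs = 169.44 + 178.65 + 180.74 + 77.68 + 22.35 + 4.05 = 632.91
TFR = 5 × 632.91 / 1000 = 3.16455
GRR = 0.49261 × 3.16455 = 1.55889

1.559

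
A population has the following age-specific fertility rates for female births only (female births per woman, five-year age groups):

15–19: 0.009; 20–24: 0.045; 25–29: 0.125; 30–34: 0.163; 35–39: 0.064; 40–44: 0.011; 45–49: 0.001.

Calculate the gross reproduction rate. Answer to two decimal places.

2.09

Sum of female ASFRs = 0.009 + 0.045 + 0.125 + 0.163 + 0.064 + 0.011 + 0.001 = 0.418
GRR = 5 × 0.418 = 2.09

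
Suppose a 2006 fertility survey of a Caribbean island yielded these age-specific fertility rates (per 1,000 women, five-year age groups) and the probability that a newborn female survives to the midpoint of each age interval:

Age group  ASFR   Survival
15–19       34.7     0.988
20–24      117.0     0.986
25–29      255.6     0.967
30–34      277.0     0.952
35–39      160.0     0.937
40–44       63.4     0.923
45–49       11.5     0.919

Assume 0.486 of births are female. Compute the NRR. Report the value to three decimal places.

Proportion female at birth = 0.486.
Per-age-group product (5 × ASFR × survival probability):
  15–19: 5 × 34.7/1000 × 0.988 = 0.17142
  20–24: 5 × 117.0/1000 × 0.986 = 0.57681
  25–29: 5 × 255.6/1000 × 0.967 = 1.23583
  30–34: 5 × 277.0/1000 × 0.952 = 1.31852
  35–39: 5 × 160.0/1000 × 0.937 = 0.74960
  40–44: 5 × 63.4/1000 × 0.923 = 0.29259
  45–49: 5 × 11.5/1000 × 0.919 = 0.05284
Sum = 4.39761
NRR = 0.486 × 4.39761 = 2.13724
An NRR exceeding 1 indicates intrinsic growth under these rates.

2.137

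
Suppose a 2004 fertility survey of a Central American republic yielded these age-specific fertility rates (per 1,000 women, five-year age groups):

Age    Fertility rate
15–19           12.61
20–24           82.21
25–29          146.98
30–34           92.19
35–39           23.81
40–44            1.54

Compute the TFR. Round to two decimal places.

Sum of ASFRs = 12.61 + 82.21 + 146.98 + 92.19 + 23.81 + 1.54 = 359.34
TFR = 5 × 359.34 / 1000 = 1.7967

1.80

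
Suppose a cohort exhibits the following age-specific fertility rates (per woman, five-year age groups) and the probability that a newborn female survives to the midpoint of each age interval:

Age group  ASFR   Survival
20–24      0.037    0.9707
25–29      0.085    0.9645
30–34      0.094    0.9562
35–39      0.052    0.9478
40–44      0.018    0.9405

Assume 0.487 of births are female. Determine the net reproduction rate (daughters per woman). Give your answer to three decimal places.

0.667

Proportion female at birth = 0.487.
Weighting each age-specific rate by interval width and survival:
  20–24: 5 × 0.037 × 0.9707 = 0.17958
  25–29: 5 × 0.085 × 0.9645 = 0.40991
  30–34: 5 × 0.094 × 0.9562 = 0.44941
  35–39: 5 × 0.052 × 0.9478 = 0.24643
  40–44: 5 × 0.018 × 0.9405 = 0.08465
Sum = 1.36998
NRR = 0.487 × 1.36998 = 0.66718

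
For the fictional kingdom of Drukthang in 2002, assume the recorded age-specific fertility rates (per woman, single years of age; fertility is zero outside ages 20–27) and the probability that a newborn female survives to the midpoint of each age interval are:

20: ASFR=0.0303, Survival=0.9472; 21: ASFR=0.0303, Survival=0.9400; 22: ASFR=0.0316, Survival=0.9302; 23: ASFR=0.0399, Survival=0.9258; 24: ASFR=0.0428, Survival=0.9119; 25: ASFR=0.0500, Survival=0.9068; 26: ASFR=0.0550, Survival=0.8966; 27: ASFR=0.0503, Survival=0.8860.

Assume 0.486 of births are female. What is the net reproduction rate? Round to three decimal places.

Proportion female at birth = 0.486.
Weighting each age-specific rate by interval width and survival:
  20: 1 × 0.0303 × 0.9472 = 0.02870
  21: 1 × 0.0303 × 0.9400 = 0.02848
  22: 1 × 0.0316 × 0.9302 = 0.02939
  23: 1 × 0.0399 × 0.9258 = 0.03694
  24: 1 × 0.0428 × 0.9119 = 0.03903
  25: 1 × 0.0500 × 0.9068 = 0.04534
  26: 1 × 0.0550 × 0.8966 = 0.04931
  27: 1 × 0.0503 × 0.8860 = 0.04457
Sum = 0.30176
NRR = 0.486 × 0.30176 = 0.14666
With NRR below 1 the population is below replacement fertility.

0.147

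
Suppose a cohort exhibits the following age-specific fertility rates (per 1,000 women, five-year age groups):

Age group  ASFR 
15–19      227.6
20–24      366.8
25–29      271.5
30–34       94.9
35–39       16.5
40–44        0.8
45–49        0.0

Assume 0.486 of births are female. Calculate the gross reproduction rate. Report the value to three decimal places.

2.377

Proportion female at birth = 0.486.
Sum of ASFRs = 227.6 + 366.8 + 271.5 + 94.9 + 16.5 + 0.8 + 0.0 = 978.1
TFR = 5 × 978.1 / 1000 = 4.8905
GRR = 0.486 × 4.8905 = 2.37678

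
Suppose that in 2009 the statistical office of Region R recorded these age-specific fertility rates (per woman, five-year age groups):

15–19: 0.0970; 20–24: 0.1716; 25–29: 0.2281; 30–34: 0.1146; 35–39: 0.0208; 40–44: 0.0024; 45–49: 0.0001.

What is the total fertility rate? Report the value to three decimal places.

3.173

Sum of ASFRs = 0.0970 + 0.1716 + 0.2281 + 0.1146 + 0.0208 + 0.0024 + 0.0001 = 0.6346
TFR = 5 × 0.6346 = 3.173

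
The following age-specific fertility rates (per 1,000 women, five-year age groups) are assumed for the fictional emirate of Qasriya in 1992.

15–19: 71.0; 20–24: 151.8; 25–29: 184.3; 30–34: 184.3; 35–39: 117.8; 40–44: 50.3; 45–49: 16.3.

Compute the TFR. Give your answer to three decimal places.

3.879

Sum of ASFRs = 71.0 + 151.8 + 184.3 + 184.3 + 117.8 + 50.3 + 16.3 = 775.8
TFR = 5 × 775.8 / 1000 = 3.879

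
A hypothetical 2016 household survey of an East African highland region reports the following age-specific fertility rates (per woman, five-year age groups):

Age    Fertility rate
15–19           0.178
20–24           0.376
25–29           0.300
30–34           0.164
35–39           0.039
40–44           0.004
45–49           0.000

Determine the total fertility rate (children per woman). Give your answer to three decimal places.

5.305

Sum of ASFRs = 0.178 + 0.376 + 0.300 + 0.164 + 0.039 + 0.004 + 0.000 = 1.061
TFR = 5 × 1.061 = 5.305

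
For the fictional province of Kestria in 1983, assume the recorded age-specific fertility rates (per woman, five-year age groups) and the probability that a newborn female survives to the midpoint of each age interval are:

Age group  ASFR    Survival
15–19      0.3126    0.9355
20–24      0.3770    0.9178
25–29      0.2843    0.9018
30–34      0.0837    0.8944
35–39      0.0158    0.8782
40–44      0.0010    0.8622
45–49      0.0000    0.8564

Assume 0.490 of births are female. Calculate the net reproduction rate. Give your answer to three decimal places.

Proportion female at birth = 0.490.
Per-age-group product (5 × ASFR × survival probability):
  15–19: 5 × 0.3126 × 0.9355 = 1.46219
  20–24: 5 × 0.3770 × 0.9178 = 1.73005
  25–29: 5 × 0.2843 × 0.9018 = 1.28191
  30–34: 5 × 0.0837 × 0.8944 = 0.37431
  35–39: 5 × 0.0158 × 0.8782 = 0.06938
  40–44: 5 × 0.0010 × 0.8622 = 0.00431
  45–49: 5 × 0.0000 × 0.8564 = 0.00000
Sum = 4.92215
NRR = 0.490 × 4.92215 = 2.41185
With NRR above 1 the population is above replacement fertility.

2.412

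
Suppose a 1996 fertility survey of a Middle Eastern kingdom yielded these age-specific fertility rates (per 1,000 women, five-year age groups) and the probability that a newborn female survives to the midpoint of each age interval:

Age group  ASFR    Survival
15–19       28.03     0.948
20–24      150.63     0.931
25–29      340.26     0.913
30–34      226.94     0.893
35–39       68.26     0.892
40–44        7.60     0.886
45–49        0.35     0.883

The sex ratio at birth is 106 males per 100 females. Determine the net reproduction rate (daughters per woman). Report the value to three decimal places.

1.816

Proportion female at birth = 100 / (100 + 106) = 0.48544.
Survival-weighted fertility by age (5·fₓ·Sₓ):
  15–19: 5 × 28.03/1000 × 0.948 = 0.13286
  20–24: 5 × 150.63/1000 × 0.931 = 0.70118
  25–29: 5 × 340.26/1000 × 0.913 = 1.55329
  30–34: 5 × 226.94/1000 × 0.893 = 1.01329
  35–39: 5 × 68.26/1000 × 0.892 = 0.30444
  40–44: 5 × 7.60/1000 × 0.886 = 0.03367
  45–49: 5 × 0.35/1000 × 0.883 = 0.00155
Sum = 3.74028
NRR = 0.48544 × 3.74028 = 1.81568
An NRR exceeding 1 indicates intrinsic growth under these rates.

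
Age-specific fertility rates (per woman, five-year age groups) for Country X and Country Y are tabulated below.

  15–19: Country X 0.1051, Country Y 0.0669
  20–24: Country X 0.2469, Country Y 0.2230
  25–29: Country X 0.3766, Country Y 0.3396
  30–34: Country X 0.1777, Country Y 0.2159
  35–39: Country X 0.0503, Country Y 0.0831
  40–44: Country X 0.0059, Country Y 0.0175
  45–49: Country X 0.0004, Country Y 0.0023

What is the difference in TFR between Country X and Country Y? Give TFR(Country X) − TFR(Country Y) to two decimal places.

0.07

Country X:
  Sum of ASFRs = 0.1051 + 0.2469 + 0.3766 + 0.1777 + 0.0503 + 0.0059 + 0.0004 = 0.9629
  TFR = 5 × 0.9629 = 4.8145
Country Y:
  Sum of ASFRs = 0.0669 + 0.2230 + 0.3396 + 0.2159 + 0.0831 + 0.0175 + 0.0023 = 0.9483
  TFR = 5 × 0.9483 = 4.7415
Difference = 4.8145 − 4.7415 = 0.073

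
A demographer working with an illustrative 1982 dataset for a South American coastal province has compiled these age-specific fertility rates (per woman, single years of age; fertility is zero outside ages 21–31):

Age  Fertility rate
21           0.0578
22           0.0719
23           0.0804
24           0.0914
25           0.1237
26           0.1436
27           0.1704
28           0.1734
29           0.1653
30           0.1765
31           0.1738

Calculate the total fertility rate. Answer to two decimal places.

Sum of ASFRs = 0.0578 + 0.0719 + 0.0804 + 0.0914 + 0.1237 + 0.1436 + 0.1704 + 0.1734 + 0.1653 + 0.1765 + 0.1738 = 1.4282
TFR = 1.4282

1.43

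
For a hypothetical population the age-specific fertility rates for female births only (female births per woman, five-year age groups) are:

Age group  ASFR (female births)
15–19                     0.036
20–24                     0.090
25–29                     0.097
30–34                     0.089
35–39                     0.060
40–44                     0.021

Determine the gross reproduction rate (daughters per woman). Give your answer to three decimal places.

1.965

Sum of female ASFRs = 0.036 + 0.090 + 0.097 + 0.089 + 0.060 + 0.021 = 0.393
GRR = 5 × 0.393 = 1.965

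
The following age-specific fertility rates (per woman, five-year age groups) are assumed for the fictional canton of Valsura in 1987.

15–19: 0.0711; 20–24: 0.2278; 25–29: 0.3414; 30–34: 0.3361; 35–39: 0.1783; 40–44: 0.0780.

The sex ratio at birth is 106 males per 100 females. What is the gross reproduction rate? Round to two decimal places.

Proportion female at birth = 100 / (100 + 106) = 0.48544.
Sum of ASFRs = 0.0711 + 0.2278 + 0.3414 + 0.3361 + 0.1783 + 0.0780 = 1.2327
TFR = 5 × 1.2327 = 6.1635
GRR = 0.48544 × 6.1635 = 2.99201

2.99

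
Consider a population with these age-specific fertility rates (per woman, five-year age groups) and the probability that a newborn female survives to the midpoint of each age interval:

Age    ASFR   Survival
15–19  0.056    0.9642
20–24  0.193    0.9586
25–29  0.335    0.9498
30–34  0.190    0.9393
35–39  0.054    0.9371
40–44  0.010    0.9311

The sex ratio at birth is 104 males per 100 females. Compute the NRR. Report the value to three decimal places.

Proportion female at birth = 100 / (100 + 104) = 0.49020.
Per-age-group product (5 × ASFR × survival probability):
  15–19: 5 × 0.056 × 0.9642 = 0.26998
  20–24: 5 × 0.193 × 0.9586 = 0.92505
  25–29: 5 × 0.335 × 0.9498 = 1.59092
  30–34: 5 × 0.190 × 0.9393 = 0.89234
  35–39: 5 × 0.054 × 0.9371 = 0.25302
  40–44: 5 × 0.010 × 0.9311 = 0.04656
Sum = 3.97787
NRR = 0.49020 × 3.97787 = 1.94995

1.950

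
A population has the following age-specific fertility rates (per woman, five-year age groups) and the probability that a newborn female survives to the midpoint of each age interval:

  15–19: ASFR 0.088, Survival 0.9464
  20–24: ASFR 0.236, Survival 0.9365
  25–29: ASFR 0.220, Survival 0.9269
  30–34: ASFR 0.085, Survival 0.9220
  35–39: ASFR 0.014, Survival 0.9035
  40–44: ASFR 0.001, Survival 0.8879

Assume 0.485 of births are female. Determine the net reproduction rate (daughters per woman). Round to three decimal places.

1.455

Proportion female at birth = 0.485.
Per-age-group product (5 × ASFR × survival probability):
  15–19: 5 × 0.088 × 0.9464 = 0.41642
  20–24: 5 × 0.236 × 0.9365 = 1.10507
  25–29: 5 × 0.220 × 0.9269 = 1.01959
  30–34: 5 × 0.085 × 0.9220 = 0.39185
  35–39: 5 × 0.014 × 0.9035 = 0.06325
  40–44: 5 × 0.001 × 0.8879 = 0.00444
Sum = 3.00062
NRR = 0.485 × 3.00062 = 1.45530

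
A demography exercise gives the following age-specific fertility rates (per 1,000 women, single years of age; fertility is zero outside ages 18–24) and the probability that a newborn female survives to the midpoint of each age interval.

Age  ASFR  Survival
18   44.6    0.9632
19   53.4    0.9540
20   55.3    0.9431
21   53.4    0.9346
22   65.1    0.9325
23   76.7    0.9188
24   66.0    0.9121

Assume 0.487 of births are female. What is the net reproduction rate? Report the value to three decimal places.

0.189

Proportion female at birth = 0.487.
Per-age-group product (1 × ASFR × survival probability):
  18: 1 × 44.6/1000 × 0.9632 = 0.04296
  19: 1 × 53.4/1000 × 0.9540 = 0.05094
  20: 1 × 55.3/1000 × 0.9431 = 0.05215
  21: 1 × 53.4/1000 × 0.9346 = 0.04991
  22: 1 × 65.1/1000 × 0.9325 = 0.06071
  23: 1 × 76.7/1000 × 0.9188 = 0.07047
  24: 1 × 66.0/1000 × 0.9121 = 0.06020
Sum = 0.38734
NRR = 0.487 × 0.38734 = 0.18863
An NRR under 1 implies long-run decline under these rates.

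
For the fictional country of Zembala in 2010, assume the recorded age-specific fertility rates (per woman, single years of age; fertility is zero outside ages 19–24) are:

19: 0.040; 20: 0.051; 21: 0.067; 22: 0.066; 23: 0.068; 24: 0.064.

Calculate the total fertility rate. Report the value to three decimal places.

0.356

Sum of ASFRs = 0.040 + 0.051 + 0.067 + 0.066 + 0.068 + 0.064 = 0.356
TFR = 0.356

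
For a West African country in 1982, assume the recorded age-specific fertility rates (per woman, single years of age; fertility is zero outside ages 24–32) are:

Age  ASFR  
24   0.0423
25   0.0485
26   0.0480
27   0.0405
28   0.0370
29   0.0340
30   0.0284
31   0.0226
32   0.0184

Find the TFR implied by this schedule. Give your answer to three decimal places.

0.320

Sum of ASFRs = 0.0423 + 0.0485 + 0.0480 + 0.0405 + 0.0370 + 0.0340 + 0.0284 + 0.0226 + 0.0184 = 0.3197
TFR = 0.3197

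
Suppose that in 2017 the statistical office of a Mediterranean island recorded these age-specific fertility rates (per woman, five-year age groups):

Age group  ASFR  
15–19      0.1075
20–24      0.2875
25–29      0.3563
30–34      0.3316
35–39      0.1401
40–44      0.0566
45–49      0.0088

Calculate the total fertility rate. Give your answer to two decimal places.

Sum of ASFRs = 0.1075 + 0.2875 + 0.3563 + 0.3316 + 0.1401 + 0.0566 + 0.0088 = 1.2884
TFR = 5 × 1.2884 = 6.442

6.44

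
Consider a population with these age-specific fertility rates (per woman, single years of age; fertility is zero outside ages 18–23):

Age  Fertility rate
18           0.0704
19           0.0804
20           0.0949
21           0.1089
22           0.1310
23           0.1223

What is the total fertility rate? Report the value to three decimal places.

0.608

Sum of ASFRs = 0.0704 + 0.0804 + 0.0949 + 0.1089 + 0.1310 + 0.1223 = 0.6079
TFR = 0.6079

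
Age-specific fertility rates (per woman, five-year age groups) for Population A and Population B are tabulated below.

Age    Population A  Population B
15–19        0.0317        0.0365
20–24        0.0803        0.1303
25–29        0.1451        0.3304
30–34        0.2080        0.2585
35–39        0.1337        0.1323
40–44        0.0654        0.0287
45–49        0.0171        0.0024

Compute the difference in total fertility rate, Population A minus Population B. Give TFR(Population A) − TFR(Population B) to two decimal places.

Population A:
  Sum of ASFRs = 0.0317 + 0.0803 + 0.1451 + 0.2080 + 0.1337 + 0.0654 + 0.0171 = 0.6813
  TFR = 5 × 0.6813 = 3.4065
Population B:
  Sum of ASFRs = 0.0365 + 0.1303 + 0.3304 + 0.2585 + 0.1323 + 0.0287 + 0.0024 = 0.9191
  TFR = 5 × 0.9191 = 4.5955
Difference = 3.4065 − 4.5955 = -1.189

-1.19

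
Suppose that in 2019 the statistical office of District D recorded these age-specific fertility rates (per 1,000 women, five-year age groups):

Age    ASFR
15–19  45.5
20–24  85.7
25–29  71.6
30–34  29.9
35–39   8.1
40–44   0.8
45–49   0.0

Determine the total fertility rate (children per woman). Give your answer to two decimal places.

1.21

Sum of ASFRs = 45.5 + 85.7 + 71.6 + 29.9 + 8.1 + 0.8 + 0.0 = 241.6
TFR = 5 × 241.6 / 1000 = 1.208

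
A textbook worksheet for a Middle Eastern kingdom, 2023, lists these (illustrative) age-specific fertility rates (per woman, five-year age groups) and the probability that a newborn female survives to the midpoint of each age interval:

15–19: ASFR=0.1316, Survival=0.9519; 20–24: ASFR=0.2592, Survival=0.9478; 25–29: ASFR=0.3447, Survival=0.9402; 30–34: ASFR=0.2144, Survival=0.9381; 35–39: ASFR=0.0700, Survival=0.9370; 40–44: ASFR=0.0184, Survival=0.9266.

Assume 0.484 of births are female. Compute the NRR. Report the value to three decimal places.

2.369

Proportion female at birth = 0.484.
Weighting each age-specific rate by interval width and survival:
  15–19: 5 × 0.1316 × 0.9519 = 0.62635
  20–24: 5 × 0.2592 × 0.9478 = 1.22835
  25–29: 5 × 0.3447 × 0.9402 = 1.62043
  30–34: 5 × 0.2144 × 0.9381 = 1.00564
  35–39: 5 × 0.0700 × 0.9370 = 0.32795
  40–44: 5 × 0.0184 × 0.9266 = 0.08525
Sum = 4.89397
NRR = 0.484 × 4.89397 = 2.36868
With NRR above 1 the population is above replacement fertility.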